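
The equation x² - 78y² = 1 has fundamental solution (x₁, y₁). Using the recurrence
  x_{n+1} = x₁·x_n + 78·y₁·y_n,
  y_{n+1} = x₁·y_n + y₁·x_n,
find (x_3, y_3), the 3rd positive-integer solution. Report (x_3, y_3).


Step 1: Find the fundamental solution (x₁, y₁) of x² - 78y² = 1.
  Expand √78 as a continued fraction. a₀ = ⌊√78⌋ = 8; iterate m_{k+1} = d_k·a_k − m_k, d_{k+1} = (78 − m_{k+1}²)/d_k, a_{k+1} = ⌊(a₀ + m_{k+1})/d_{k+1}⌋ (starting m₀ = 0, d₀ = 1), with convergents p_k = a_k·p_{k-1} + p_{k-2}, q_k = a_k·q_{k-1} + q_{k-2} (p₋₁ = 1, q₋₁ = 0):
  k = 0: a₀ = 8; p₀/q₀ = 8/1; p₀² − 78·q₀² = 64 − 78 = -14.
  k = 1: m = 8, d = 14, a = ⌊(8 + 8)/14⌋ = 1; p/q = (1·8 + 1)/(1·1 + 0) = 9/1; p² − 78·q² = 81 − 78 = 3.
  k = 2: m = 6, d = 3, a = ⌊(8 + 6)/3⌋ = 4; p/q = (4·9 + 8)/(4·1 + 1) = 44/5; p² − 78·q² = 1936 − 1950 = -14.
  k = 3: m = 6, d = 14, a = ⌊(8 + 6)/14⌋ = 1; p/q = (1·44 + 9)/(1·5 + 1) = 53/6; p² − 78·q² = 2809 − 2808 = 1.
  The first convergent with p² − 78·q² = 1 gives the fundamental solution (x₁, y₁) = (53, 6).
Step 2: Apply the recurrence (x_{n+1}, y_{n+1}) = (x₁x_n + 78y₁y_n, x₁y_n + y₁x_n) repeatedly.
  From (x_1, y_1) = (53, 6): x_2 = 53·53 + 78·6·6 = 5617; y_2 = 53·6 + 6·53 = 636.
  From (x_2, y_2) = (5617, 636): x_3 = 53·5617 + 78·6·636 = 595349; y_3 = 53·636 + 6·5617 = 67410.
Step 3: Verify x_3² - 78·y_3² = 354440431801 - 354440431800 = 1 (should be 1). ✓

(x_1, y_1) = (53, 6); (x_3, y_3) = (595349, 67410).


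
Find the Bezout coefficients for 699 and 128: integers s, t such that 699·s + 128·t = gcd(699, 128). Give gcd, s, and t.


Euclidean algorithm on (699, 128) — divide until remainder is 0:
  699 = 5 · 128 + 59
  128 = 2 · 59 + 10
  59 = 5 · 10 + 9
  10 = 1 · 9 + 1
  9 = 9 · 1 + 0
gcd(699, 128) = 1.
Track Bezout coefficients alongside the remainders: start with r₀ = 699 = a·1 + b·0 (s = 1, t = 0) and r₁ = 128 = a·0 + b·1 (s = 0, t = 1); each new remainder r_{k+1} = r_{k-1} − q_k·r_k inherits s_{k+1} = s_{k-1} − q_k·s_k, t_{k+1} = t_{k-1} − q_k·t_k, so r_k = a·s_k + b·t_k at every step:
  q = 5: r = 59, s = 1 − 5·0 = 1, t = 0 − 5·1 = -5  (check: 699·1 + 128·(-5) = 59)
  q = 2: r = 10, s = 0 − 2·1 = -2, t = 1 − 2·(-5) = 11  (check: 699·(-2) + 128·11 = 10)
  q = 5: r = 9, s = 1 − 5·(-2) = 11, t = -5 − 5·11 = -60  (check: 699·11 + 128·(-60) = 9)
  q = 1: r = 1, s = -2 − 1·11 = -13, t = 11 − 1·(-60) = 71  (check: 699·(-13) + 128·71 = 1)
The row with r = 1 (the gcd) gives the Bezout coefficients s = -13, t = 71.
Result: 699 · (-13) + 128 · (71) = 1.

gcd(699, 128) = 1; s = -13, t = 71 (check: 699·(-13) + 128·71 = 1).


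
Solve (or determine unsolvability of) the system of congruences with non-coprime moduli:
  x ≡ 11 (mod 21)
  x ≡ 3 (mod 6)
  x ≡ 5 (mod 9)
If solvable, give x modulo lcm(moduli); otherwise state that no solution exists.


Moduli 21, 6, 9 are not pairwise coprime, so CRT works modulo lcm(m_i) when all pairwise compatibility conditions hold.
Pairwise compatibility: gcd(m_i, m_j) must divide a_i - a_j for every pair.
Merge one congruence at a time:
  Start: x ≡ 11 (mod 21).
  Combine with x ≡ 3 (mod 6): gcd(21, 6) = 3, and 3 - 11 = -8 is NOT divisible by 3.
    ⇒ system is inconsistent (no integer solution).

No solution (the system is inconsistent).


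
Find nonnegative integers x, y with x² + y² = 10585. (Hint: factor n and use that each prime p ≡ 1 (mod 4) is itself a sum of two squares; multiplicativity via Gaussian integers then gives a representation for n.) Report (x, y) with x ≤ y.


Step 1: Factor n = 10585 = 5 · 29 · 73.
Step 2: Check the mod-4 condition on each prime factor: 5 ≡ 1 (mod 4), exponent 1; 29 ≡ 1 (mod 4), exponent 1; 73 ≡ 1 (mod 4), exponent 1.
All primes ≡ 3 (mod 4) appear to even exponent (or don't appear), so by the two-squares theorem n IS expressible as a sum of two squares.
Step 3: Build a representation. Here n = 5 · 29 · 73 is a product of primes ≡ 1 (mod 4). Each prime p ≡ 1 (mod 4) is itself a sum of two squares; find a² by testing p − a² for a perfect square:
  5: 5 − 1² = 4 = 2² ⇒ 5 = 1² + 2².
  29: 29 − 1² = 28, 29 − 2² = 25 = 5² ⇒ 29 = 2² + 5².
  73: 73 − 1² = 72, 73 − 2² = 69, 73 − 3² = 64 = 8² ⇒ 73 = 3² + 8².
  Combine using the Brahmagupta–Fibonacci identity (a² + b²)(c² + d²) = (ac − bd)² + (ad + bc)² = (ac + bd)² + (ad − bc)²:
  5 · 29 = 145: from (1² + 2²)(2² + 5²), take (1·2 − 2·5, 1·5 + 2·2) = (2 − 10, 5 + 4) = (-8, 9); dropping signs (only squares matter) gives (8, 9); check 8² + 9² = 64 + 81 = 145 ✓.
  145 · 73 = 10585: from (8² + 9²)(3² + 8²), take (8·3 − 9·8, 8·8 + 9·3) = (24 − 72, 64 + 27) = (-48, 91); dropping signs (only squares matter) gives (48, 91); check 48² + 91² = 2304 + 8281 = 10585 ✓.
Step 4: Order so x ≤ y and verify: 48² + 91² = 2304 + 8281 = 10585 = n. ✓

n = 10585 = 48² + 91² (one valid representation with x ≤ y).


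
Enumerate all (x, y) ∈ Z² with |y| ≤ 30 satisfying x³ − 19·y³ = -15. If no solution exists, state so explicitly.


The equation is x³ - 19y³ = -15. For fixed y, x³ = 19·y³ − 15, so a solution requires the RHS to be a perfect cube.
Strategy: iterate y from -30 to 30, compute RHS = 19·y³ − 15, and check whether it is a (positive or negative) perfect cube.
Check small values of y:
  y = 0: RHS = -15 is not a perfect cube.
  y = 1: RHS = 4 is not a perfect cube.
  y = -1: RHS = -34 is not a perfect cube.
  y = 2: RHS = 137 is not a perfect cube.
  y = -2: RHS = -167 is not a perfect cube.
  y = 3: RHS = 498 is not a perfect cube.
  y = -3: RHS = -528 is not a perfect cube.
Continuing the search up to |y| = 30 finds no solutions either.
No (x, y) in the scanned range satisfies the equation.

No integer solutions with |y| ≤ 30.


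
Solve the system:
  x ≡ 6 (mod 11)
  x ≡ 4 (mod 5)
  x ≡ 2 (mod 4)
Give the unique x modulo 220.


Moduli 11, 5, 4 are pairwise coprime; by CRT there is a unique solution modulo M = 11 · 5 · 4 = 220.
Solve pairwise, accumulating the modulus:
  Start with x ≡ 6 (mod 11).
  Combine with x ≡ 4 (mod 5): since gcd(11, 5) = 1, we get a unique residue mod 55.
    Write x = 6 + 11·t and substitute into x ≡ 4 (mod 5): 11·t ≡ 4 − 6 = -2 (mod 5).
    Reduce coefficients mod 5: 1·t ≡ 3 (mod 5).
    So t ≡ 3 (mod 5).
    Then x = 6 + 11·3 = 39, valid modulo lcm(11, 5) = 55: x ≡ 39 (mod 55).
  Combine with x ≡ 2 (mod 4): since gcd(55, 4) = 1, we get a unique residue mod 220.
    Write x = 39 + 55·t and substitute into x ≡ 2 (mod 4): 55·t ≡ 2 − 39 = -37 (mod 4).
    Reduce coefficients mod 4: 3·t ≡ 3 (mod 4).
    The inverse of 3 mod 4 is 3 (since 3·3 = 9 = 2·4 + 1), so t ≡ 3·3 = 9 ≡ 1 (mod 4).
    Then x = 39 + 55·1 = 94, valid modulo lcm(55, 4) = 220: x ≡ 94 (mod 220).
Verify: 94 mod 11 = 6 ✓, 94 mod 5 = 4 ✓, 94 mod 4 = 2 ✓.

x ≡ 94 (mod 220).


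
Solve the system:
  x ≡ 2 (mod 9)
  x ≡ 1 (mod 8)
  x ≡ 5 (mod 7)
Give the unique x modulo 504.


Moduli 9, 8, 7 are pairwise coprime; by CRT there is a unique solution modulo M = 9 · 8 · 7 = 504.
Solve pairwise, accumulating the modulus:
  Start with x ≡ 2 (mod 9).
  Combine with x ≡ 1 (mod 8): since gcd(9, 8) = 1, we get a unique residue mod 72.
    Write x = 2 + 9·t and substitute into x ≡ 1 (mod 8): 9·t ≡ 1 − 2 = -1 (mod 8).
    Reduce coefficients mod 8: 1·t ≡ 7 (mod 8).
    So t ≡ 7 (mod 8).
    Then x = 2 + 9·7 = 65, valid modulo lcm(9, 8) = 72: x ≡ 65 (mod 72).
  Combine with x ≡ 5 (mod 7): since gcd(72, 7) = 1, we get a unique residue mod 504.
    Write x = 65 + 72·t and substitute into x ≡ 5 (mod 7): 72·t ≡ 5 − 65 = -60 (mod 7).
    Reduce coefficients mod 7: 2·t ≡ 3 (mod 7).
    The inverse of 2 mod 7 is 4 (since 2·4 = 8 = 1·7 + 1), so t ≡ 4·3 = 12 ≡ 5 (mod 7).
    Then x = 65 + 72·5 = 425, valid modulo lcm(72, 7) = 504: x ≡ 425 (mod 504).
Verify: 425 mod 9 = 2 ✓, 425 mod 8 = 1 ✓, 425 mod 7 = 5 ✓.

x ≡ 425 (mod 504).


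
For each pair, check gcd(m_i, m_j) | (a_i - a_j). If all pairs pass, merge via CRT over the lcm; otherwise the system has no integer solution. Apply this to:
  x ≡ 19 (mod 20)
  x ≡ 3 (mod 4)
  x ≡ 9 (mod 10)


Moduli 20, 4, 10 are not pairwise coprime, so CRT works modulo lcm(m_i) when all pairwise compatibility conditions hold.
Pairwise compatibility: gcd(m_i, m_j) must divide a_i - a_j for every pair.
Merge one congruence at a time:
  Start: x ≡ 19 (mod 20).
  Combine with x ≡ 3 (mod 4): gcd(20, 4) = 4; 3 - 19 = -16, which IS divisible by 4, so compatible.
    Write x = 19 + 20·t and substitute into x ≡ 3 (mod 4): 20·t ≡ 3 − 19 = -16 (mod 4).
    Divide the congruence (and modulus) by g = 4: 5·t ≡ -4 (mod 1).
    Modulo 1 every t works; take t = 0.
    Then x = 19 + 20·0 = 19, valid modulo lcm(20, 4) = 20: x ≡ 19 (mod 20).
  Combine with x ≡ 9 (mod 10): gcd(20, 10) = 10; 9 - 19 = -10, which IS divisible by 10, so compatible.
    Write x = 19 + 20·t and substitute into x ≡ 9 (mod 10): 20·t ≡ 9 − 19 = -10 (mod 10).
    Divide the congruence (and modulus) by g = 10: 2·t ≡ -1 (mod 1).
    Modulo 1 every t works; take t = 0.
    Then x = 19 + 20·0 = 19, valid modulo lcm(20, 10) = 20: x ≡ 19 (mod 20).
Verify: 19 mod 20 = 19, 19 mod 4 = 3, 19 mod 10 = 9.

x ≡ 19 (mod 20).


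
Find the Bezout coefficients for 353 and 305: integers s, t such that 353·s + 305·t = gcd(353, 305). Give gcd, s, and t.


Euclidean algorithm on (353, 305) — divide until remainder is 0:
  353 = 1 · 305 + 48
  305 = 6 · 48 + 17
  48 = 2 · 17 + 14
  17 = 1 · 14 + 3
  14 = 4 · 3 + 2
  3 = 1 · 2 + 1
  2 = 2 · 1 + 0
gcd(353, 305) = 1.
Track Bezout coefficients alongside the remainders: start with r₀ = 353 = a·1 + b·0 (s = 1, t = 0) and r₁ = 305 = a·0 + b·1 (s = 0, t = 1); each new remainder r_{k+1} = r_{k-1} − q_k·r_k inherits s_{k+1} = s_{k-1} − q_k·s_k, t_{k+1} = t_{k-1} − q_k·t_k, so r_k = a·s_k + b·t_k at every step:
  q = 1: r = 48, s = 1 − 1·0 = 1, t = 0 − 1·1 = -1  (check: 353·1 + 305·(-1) = 48)
  q = 6: r = 17, s = 0 − 6·1 = -6, t = 1 − 6·(-1) = 7  (check: 353·(-6) + 305·7 = 17)
  q = 2: r = 14, s = 1 − 2·(-6) = 13, t = -1 − 2·7 = -15  (check: 353·13 + 305·(-15) = 14)
  q = 1: r = 3, s = -6 − 1·13 = -19, t = 7 − 1·(-15) = 22  (check: 353·(-19) + 305·22 = 3)
  q = 4: r = 2, s = 13 − 4·(-19) = 89, t = -15 − 4·22 = -103  (check: 353·89 + 305·(-103) = 2)
  q = 1: r = 1, s = -19 − 1·89 = -108, t = 22 − 1·(-103) = 125  (check: 353·(-108) + 305·125 = 1)
The row with r = 1 (the gcd) gives the Bezout coefficients s = -108, t = 125.
Result: 353 · (-108) + 305 · (125) = 1.

gcd(353, 305) = 1; s = -108, t = 125 (check: 353·(-108) + 305·125 = 1).


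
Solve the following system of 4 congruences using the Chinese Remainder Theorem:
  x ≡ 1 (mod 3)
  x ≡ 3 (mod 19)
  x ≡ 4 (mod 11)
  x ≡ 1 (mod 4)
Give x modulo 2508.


Product of moduli M = 3 · 19 · 11 · 4 = 2508.
Merge one congruence at a time:
  Start: x ≡ 1 (mod 3).
  Combine with x ≡ 3 (mod 19); new modulus lcm = 57.
    Write x = 1 + 3·t and substitute into x ≡ 3 (mod 19): 3·t ≡ 3 − 1 = 2 (mod 19).
    The inverse of 3 mod 19 is 13 (since 3·13 = 39 = 2·19 + 1), so t ≡ 13·2 = 26 ≡ 7 (mod 19).
    Then x = 1 + 3·7 = 22, valid modulo lcm(3, 19) = 57: x ≡ 22 (mod 57).
  Combine with x ≡ 4 (mod 11); new modulus lcm = 627.
    Write x = 22 + 57·t and substitute into x ≡ 4 (mod 11): 57·t ≡ 4 − 22 = -18 (mod 11).
    Reduce coefficients mod 11: 2·t ≡ 4 (mod 11).
    The inverse of 2 mod 11 is 6 (since 2·6 = 12 = 1·11 + 1), so t ≡ 6·4 = 24 ≡ 2 (mod 11).
    Then x = 22 + 57·2 = 136, valid modulo lcm(57, 11) = 627: x ≡ 136 (mod 627).
  Combine with x ≡ 1 (mod 4); new modulus lcm = 2508.
    Write x = 136 + 627·t and substitute into x ≡ 1 (mod 4): 627·t ≡ 1 − 136 = -135 (mod 4).
    Reduce coefficients mod 4: 3·t ≡ 1 (mod 4).
    The inverse of 3 mod 4 is 3 (since 3·3 = 9 = 2·4 + 1), so t ≡ 3·1 = 3 ≡ 3 (mod 4).
    Then x = 136 + 627·3 = 2017, valid modulo lcm(627, 4) = 2508: x ≡ 2017 (mod 2508).
Verify against each original: 2017 mod 3 = 1, 2017 mod 19 = 3, 2017 mod 11 = 4, 2017 mod 4 = 1.

x ≡ 2017 (mod 2508).


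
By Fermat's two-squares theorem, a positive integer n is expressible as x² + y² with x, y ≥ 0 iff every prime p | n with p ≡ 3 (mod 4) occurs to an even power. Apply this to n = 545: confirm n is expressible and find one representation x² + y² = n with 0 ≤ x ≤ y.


Step 1: Factor n = 545 = 5 · 109.
Step 2: Check the mod-4 condition on each prime factor: 5 ≡ 1 (mod 4), exponent 1; 109 ≡ 1 (mod 4), exponent 1.
All primes ≡ 3 (mod 4) appear to even exponent (or don't appear), so by the two-squares theorem n IS expressible as a sum of two squares.
Step 3: Build a representation. Here n = 5 · 109 is a product of primes ≡ 1 (mod 4). Each prime p ≡ 1 (mod 4) is itself a sum of two squares; find a² by testing p − a² for a perfect square:
  5: 5 − 1² = 4 = 2² ⇒ 5 = 1² + 2².
  109: 109 − 1² = 108, 109 − 2² = 105, 109 − 3² = 100 = 10² ⇒ 109 = 3² + 10².
  Combine using the Brahmagupta–Fibonacci identity (a² + b²)(c² + d²) = (ac − bd)² + (ad + bc)² = (ac + bd)² + (ad − bc)²:
  5 · 109 = 545: from (1² + 2²)(3² + 10²), take (1·3 − 2·10, 1·10 + 2·3) = (3 − 20, 10 + 6) = (-17, 16); dropping signs (only squares matter) gives (17, 16); check 17² + 16² = 289 + 256 = 545 ✓.
Step 4: Order so x ≤ y and verify: 16² + 17² = 256 + 289 = 545 = n. ✓

n = 545 = 16² + 17² (one valid representation with x ≤ y).


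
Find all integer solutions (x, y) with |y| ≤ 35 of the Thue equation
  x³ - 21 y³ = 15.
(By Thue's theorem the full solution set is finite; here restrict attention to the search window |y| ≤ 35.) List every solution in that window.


The equation is x³ - 21y³ = 15. For fixed y, x³ = 21·y³ + 15, so a solution requires the RHS to be a perfect cube.
Strategy: iterate y from -35 to 35, compute RHS = 21·y³ + 15, and check whether it is a (positive or negative) perfect cube.
Check small values of y:
  y = 0: RHS = 15 is not a perfect cube.
  y = 1: RHS = 36 is not a perfect cube.
  y = -1: RHS = -6 is not a perfect cube.
  y = 2: RHS = 183 is not a perfect cube.
  y = -2: RHS = -153 is not a perfect cube.
  y = 3: RHS = 582 is not a perfect cube.
  y = -3: RHS = -552 is not a perfect cube.
Continuing the search up to |y| = 35 finds no solutions either.
No (x, y) in the scanned range satisfies the equation.

No integer solutions with |y| ≤ 35.


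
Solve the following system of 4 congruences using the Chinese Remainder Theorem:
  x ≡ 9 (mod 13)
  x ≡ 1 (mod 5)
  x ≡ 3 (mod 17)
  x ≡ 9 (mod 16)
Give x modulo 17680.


Product of moduli M = 13 · 5 · 17 · 16 = 17680.
Merge one congruence at a time:
  Start: x ≡ 9 (mod 13).
  Combine with x ≡ 1 (mod 5); new modulus lcm = 65.
    Write x = 9 + 13·t and substitute into x ≡ 1 (mod 5): 13·t ≡ 1 − 9 = -8 (mod 5).
    Reduce coefficients mod 5: 3·t ≡ 2 (mod 5).
    The inverse of 3 mod 5 is 2 (since 3·2 = 6 = 1·5 + 1), so t ≡ 2·2 = 4 ≡ 4 (mod 5).
    Then x = 9 + 13·4 = 61, valid modulo lcm(13, 5) = 65: x ≡ 61 (mod 65).
  Combine with x ≡ 3 (mod 17); new modulus lcm = 1105.
    Write x = 61 + 65·t and substitute into x ≡ 3 (mod 17): 65·t ≡ 3 − 61 = -58 (mod 17).
    Reduce coefficients mod 17: 14·t ≡ 10 (mod 17).
    The inverse of 14 mod 17 is 11 (since 14·11 = 154 = 9·17 + 1), so t ≡ 11·10 = 110 ≡ 8 (mod 17).
    Then x = 61 + 65·8 = 581, valid modulo lcm(65, 17) = 1105: x ≡ 581 (mod 1105).
  Combine with x ≡ 9 (mod 16); new modulus lcm = 17680.
    Write x = 581 + 1105·t and substitute into x ≡ 9 (mod 16): 1105·t ≡ 9 − 581 = -572 (mod 16).
    Reduce coefficients mod 16: 1·t ≡ 4 (mod 16).
    So t ≡ 4 (mod 16).
    Then x = 581 + 1105·4 = 5001, valid modulo lcm(1105, 16) = 17680: x ≡ 5001 (mod 17680).
Verify against each original: 5001 mod 13 = 9, 5001 mod 5 = 1, 5001 mod 17 = 3, 5001 mod 16 = 9.

x ≡ 5001 (mod 17680).


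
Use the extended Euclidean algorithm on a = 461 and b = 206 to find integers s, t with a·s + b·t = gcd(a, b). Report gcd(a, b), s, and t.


Euclidean algorithm on (461, 206) — divide until remainder is 0:
  461 = 2 · 206 + 49
  206 = 4 · 49 + 10
  49 = 4 · 10 + 9
  10 = 1 · 9 + 1
  9 = 9 · 1 + 0
gcd(461, 206) = 1.
Track Bezout coefficients alongside the remainders: start with r₀ = 461 = a·1 + b·0 (s = 1, t = 0) and r₁ = 206 = a·0 + b·1 (s = 0, t = 1); each new remainder r_{k+1} = r_{k-1} − q_k·r_k inherits s_{k+1} = s_{k-1} − q_k·s_k, t_{k+1} = t_{k-1} − q_k·t_k, so r_k = a·s_k + b·t_k at every step:
  q = 2: r = 49, s = 1 − 2·0 = 1, t = 0 − 2·1 = -2  (check: 461·1 + 206·(-2) = 49)
  q = 4: r = 10, s = 0 − 4·1 = -4, t = 1 − 4·(-2) = 9  (check: 461·(-4) + 206·9 = 10)
  q = 4: r = 9, s = 1 − 4·(-4) = 17, t = -2 − 4·9 = -38  (check: 461·17 + 206·(-38) = 9)
  q = 1: r = 1, s = -4 − 1·17 = -21, t = 9 − 1·(-38) = 47  (check: 461·(-21) + 206·47 = 1)
The row with r = 1 (the gcd) gives the Bezout coefficients s = -21, t = 47.
Result: 461 · (-21) + 206 · (47) = 1.

gcd(461, 206) = 1; s = -21, t = 47 (check: 461·(-21) + 206·47 = 1).


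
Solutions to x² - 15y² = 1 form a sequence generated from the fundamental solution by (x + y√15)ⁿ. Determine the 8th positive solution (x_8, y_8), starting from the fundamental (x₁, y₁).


Step 1: Find the fundamental solution (x₁, y₁) of x² - 15y² = 1.
  Expand √15 as a continued fraction. a₀ = ⌊√15⌋ = 3; iterate m_{k+1} = d_k·a_k − m_k, d_{k+1} = (15 − m_{k+1}²)/d_k, a_{k+1} = ⌊(a₀ + m_{k+1})/d_{k+1}⌋ (starting m₀ = 0, d₀ = 1), with convergents p_k = a_k·p_{k-1} + p_{k-2}, q_k = a_k·q_{k-1} + q_{k-2} (p₋₁ = 1, q₋₁ = 0):
  k = 0: a₀ = 3; p₀/q₀ = 3/1; p₀² − 15·q₀² = 9 − 15 = -6.
  k = 1: m = 3, d = 6, a = ⌊(3 + 3)/6⌋ = 1; p/q = (1·3 + 1)/(1·1 + 0) = 4/1; p² − 15·q² = 16 − 15 = 1.
  The first convergent with p² − 15·q² = 1 gives the fundamental solution (x₁, y₁) = (4, 1).
Step 2: Apply the recurrence (x_{n+1}, y_{n+1}) = (x₁x_n + 15y₁y_n, x₁y_n + y₁x_n) repeatedly.
  From (x_1, y_1) = (4, 1): x_2 = 4·4 + 15·1·1 = 31; y_2 = 4·1 + 1·4 = 8.
  From (x_2, y_2) = (31, 8): x_3 = 4·31 + 15·1·8 = 244; y_3 = 4·8 + 1·31 = 63.
  From (x_3, y_3) = (244, 63): x_4 = 4·244 + 15·1·63 = 1921; y_4 = 4·63 + 1·244 = 496.
  From (x_4, y_4) = (1921, 496): x_5 = 4·1921 + 15·1·496 = 15124; y_5 = 4·496 + 1·1921 = 3905.
  From (x_5, y_5) = (15124, 3905): x_6 = 4·15124 + 15·1·3905 = 119071; y_6 = 4·3905 + 1·15124 = 30744.
  From (x_6, y_6) = (119071, 30744): x_7 = 4·119071 + 15·1·30744 = 937444; y_7 = 4·30744 + 1·119071 = 242047.
  From (x_7, y_7) = (937444, 242047): x_8 = 4·937444 + 15·1·242047 = 7380481; y_8 = 4·242047 + 1·937444 = 1905632.
Step 3: Verify x_8² - 15·y_8² = 54471499791361 - 54471499791360 = 1 (should be 1). ✓

(x_1, y_1) = (4, 1); (x_8, y_8) = (7380481, 1905632).


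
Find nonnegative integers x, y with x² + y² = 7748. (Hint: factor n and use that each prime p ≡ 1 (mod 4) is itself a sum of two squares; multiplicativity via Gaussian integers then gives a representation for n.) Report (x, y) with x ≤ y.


Step 1: Factor n = 7748 = 2^2 · 13 · 149.
Step 2: Check the mod-4 condition on each prime factor: 2 = 2 (special); 13 ≡ 1 (mod 4), exponent 1; 149 ≡ 1 (mod 4), exponent 1.
All primes ≡ 3 (mod 4) appear to even exponent (or don't appear), so by the two-squares theorem n IS expressible as a sum of two squares.
Step 3: Build a representation. Group n = k² · m with k = 2 and m = 13 · 149 = 1937 (a product of primes ≡ 1 (mod 4)); a representation of m scales to one of n via (k·x)² + (k·y)² = k²(x² + y²). Each prime p ≡ 1 (mod 4) is itself a sum of two squares; find a² by testing p − a² for a perfect square:
  13: 13 − 1² = 12, 13 − 2² = 9 = 3² ⇒ 13 = 2² + 3².
  149: 149 − 1² = 148, 149 − 2² = 145, 149 − 3² = 140, 149 − 4² = 133, 149 − 5² = 124, 149 − 6² = 113, 149 − 7² = 100 = 10² ⇒ 149 = 7² + 10².
  Combine using the Brahmagupta–Fibonacci identity (a² + b²)(c² + d²) = (ac − bd)² + (ad + bc)² = (ac + bd)² + (ad − bc)²:
  13 · 149 = 1937: from (2² + 3²)(7² + 10²), take (2·7 − 3·10, 2·10 + 3·7) = (14 − 30, 20 + 21) = (-16, 41); dropping signs (only squares matter) gives (16, 41); check 16² + 41² = 256 + 1681 = 1937 ✓.
  Scale by k = 2: (2·16, 2·41) = (32, 82).
Step 4: Order so x ≤ y and verify: 32² + 82² = 1024 + 6724 = 7748 = n. ✓

n = 7748 = 32² + 82² (one valid representation with x ≤ y).


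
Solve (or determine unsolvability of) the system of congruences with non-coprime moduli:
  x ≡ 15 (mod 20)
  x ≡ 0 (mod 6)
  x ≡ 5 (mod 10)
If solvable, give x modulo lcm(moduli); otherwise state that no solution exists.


Moduli 20, 6, 10 are not pairwise coprime, so CRT works modulo lcm(m_i) when all pairwise compatibility conditions hold.
Pairwise compatibility: gcd(m_i, m_j) must divide a_i - a_j for every pair.
Merge one congruence at a time:
  Start: x ≡ 15 (mod 20).
  Combine with x ≡ 0 (mod 6): gcd(20, 6) = 2, and 0 - 15 = -15 is NOT divisible by 2.
    ⇒ system is inconsistent (no integer solution).

No solution (the system is inconsistent).


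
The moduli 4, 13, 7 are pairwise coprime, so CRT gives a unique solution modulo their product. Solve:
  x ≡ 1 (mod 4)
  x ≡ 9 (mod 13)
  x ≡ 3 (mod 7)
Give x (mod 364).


Moduli 4, 13, 7 are pairwise coprime; by CRT there is a unique solution modulo M = 4 · 13 · 7 = 364.
Solve pairwise, accumulating the modulus:
  Start with x ≡ 1 (mod 4).
  Combine with x ≡ 9 (mod 13): since gcd(4, 13) = 1, we get a unique residue mod 52.
    Write x = 1 + 4·t and substitute into x ≡ 9 (mod 13): 4·t ≡ 9 − 1 = 8 (mod 13).
    The inverse of 4 mod 13 is 10 (since 4·10 = 40 = 3·13 + 1), so t ≡ 10·8 = 80 ≡ 2 (mod 13).
    Then x = 1 + 4·2 = 9, valid modulo lcm(4, 13) = 52: x ≡ 9 (mod 52).
  Combine with x ≡ 3 (mod 7): since gcd(52, 7) = 1, we get a unique residue mod 364.
    Write x = 9 + 52·t and substitute into x ≡ 3 (mod 7): 52·t ≡ 3 − 9 = -6 (mod 7).
    Reduce coefficients mod 7: 3·t ≡ 1 (mod 7).
    The inverse of 3 mod 7 is 5 (since 3·5 = 15 = 2·7 + 1), so t ≡ 5·1 = 5 ≡ 5 (mod 7).
    Then x = 9 + 52·5 = 269, valid modulo lcm(52, 7) = 364: x ≡ 269 (mod 364).
Verify: 269 mod 4 = 1 ✓, 269 mod 13 = 9 ✓, 269 mod 7 = 3 ✓.

x ≡ 269 (mod 364).


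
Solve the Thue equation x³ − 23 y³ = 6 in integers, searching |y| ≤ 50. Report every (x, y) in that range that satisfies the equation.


The equation is x³ - 23y³ = 6. For fixed y, x³ = 23·y³ + 6, so a solution requires the RHS to be a perfect cube.
Strategy: iterate y from -50 to 50, compute RHS = 23·y³ + 6, and check whether it is a (positive or negative) perfect cube.
Check small values of y:
  y = 0: RHS = 6 is not a perfect cube.
  y = 1: RHS = 29 is not a perfect cube.
  y = -1: RHS = -17 is not a perfect cube.
  y = 2: RHS = 190 is not a perfect cube.
  y = -2: RHS = -178 is not a perfect cube.
  y = 3: RHS = 627 is not a perfect cube.
  y = -3: RHS = -615 is not a perfect cube.
Continuing the search up to |y| = 50 finds no solutions either.
No (x, y) in the scanned range satisfies the equation.

No integer solutions with |y| ≤ 50.


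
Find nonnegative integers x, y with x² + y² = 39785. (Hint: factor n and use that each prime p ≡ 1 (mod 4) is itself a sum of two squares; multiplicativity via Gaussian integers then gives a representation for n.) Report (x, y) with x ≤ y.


Step 1: Factor n = 39785 = 5 · 73 · 109.
Step 2: Check the mod-4 condition on each prime factor: 5 ≡ 1 (mod 4), exponent 1; 73 ≡ 1 (mod 4), exponent 1; 109 ≡ 1 (mod 4), exponent 1.
All primes ≡ 3 (mod 4) appear to even exponent (or don't appear), so by the two-squares theorem n IS expressible as a sum of two squares.
Step 3: Build a representation. Here n = 5 · 73 · 109 is a product of primes ≡ 1 (mod 4). Each prime p ≡ 1 (mod 4) is itself a sum of two squares; find a² by testing p − a² for a perfect square:
  5: 5 − 1² = 4 = 2² ⇒ 5 = 1² + 2².
  73: 73 − 1² = 72, 73 − 2² = 69, 73 − 3² = 64 = 8² ⇒ 73 = 3² + 8².
  109: 109 − 1² = 108, 109 − 2² = 105, 109 − 3² = 100 = 10² ⇒ 109 = 3² + 10².
  Combine using the Brahmagupta–Fibonacci identity (a² + b²)(c² + d²) = (ac − bd)² + (ad + bc)² = (ac + bd)² + (ad − bc)²:
  5 · 73 = 365: from (1² + 2²)(3² + 8²), take (1·3 − 2·8, 1·8 + 2·3) = (3 − 16, 8 + 6) = (-13, 14); dropping signs (only squares matter) gives (13, 14); check 13² + 14² = 169 + 196 = 365 ✓.
  365 · 109 = 39785: from (13² + 14²)(3² + 10²), take (13·3 − 14·10, 13·10 + 14·3) = (39 − 140, 130 + 42) = (-101, 172); dropping signs (only squares matter) gives (101, 172); check 101² + 172² = 10201 + 29584 = 39785 ✓.
Step 4: Order so x ≤ y and verify: 101² + 172² = 10201 + 29584 = 39785 = n. ✓

n = 39785 = 101² + 172² (one valid representation with x ≤ y).


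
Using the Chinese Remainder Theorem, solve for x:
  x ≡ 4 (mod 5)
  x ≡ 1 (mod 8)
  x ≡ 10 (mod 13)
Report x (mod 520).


Moduli 5, 8, 13 are pairwise coprime; by CRT there is a unique solution modulo M = 5 · 8 · 13 = 520.
Solve pairwise, accumulating the modulus:
  Start with x ≡ 4 (mod 5).
  Combine with x ≡ 1 (mod 8): since gcd(5, 8) = 1, we get a unique residue mod 40.
    Write x = 4 + 5·t and substitute into x ≡ 1 (mod 8): 5·t ≡ 1 − 4 = -3 (mod 8).
    Reduce coefficients mod 8: 5·t ≡ 5 (mod 8).
    The inverse of 5 mod 8 is 5 (since 5·5 = 25 = 3·8 + 1), so t ≡ 5·5 = 25 ≡ 1 (mod 8).
    Then x = 4 + 5·1 = 9, valid modulo lcm(5, 8) = 40: x ≡ 9 (mod 40).
  Combine with x ≡ 10 (mod 13): since gcd(40, 13) = 1, we get a unique residue mod 520.
    Write x = 9 + 40·t and substitute into x ≡ 10 (mod 13): 40·t ≡ 10 − 9 = 1 (mod 13).
    Reduce coefficients mod 13: 1·t ≡ 1 (mod 13).
    So t ≡ 1 (mod 13).
    Then x = 9 + 40·1 = 49, valid modulo lcm(40, 13) = 520: x ≡ 49 (mod 520).
Verify: 49 mod 5 = 4 ✓, 49 mod 8 = 1 ✓, 49 mod 13 = 10 ✓.

x ≡ 49 (mod 520).


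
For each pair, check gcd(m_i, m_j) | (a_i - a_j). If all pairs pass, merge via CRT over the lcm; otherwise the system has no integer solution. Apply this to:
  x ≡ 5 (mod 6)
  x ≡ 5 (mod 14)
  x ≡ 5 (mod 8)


Moduli 6, 14, 8 are not pairwise coprime, so CRT works modulo lcm(m_i) when all pairwise compatibility conditions hold.
Pairwise compatibility: gcd(m_i, m_j) must divide a_i - a_j for every pair.
Merge one congruence at a time:
  Start: x ≡ 5 (mod 6).
  Combine with x ≡ 5 (mod 14): gcd(6, 14) = 2; 5 - 5 = 0, which IS divisible by 2, so compatible.
    Write x = 5 + 6·t and substitute into x ≡ 5 (mod 14): 6·t ≡ 5 − 5 = 0 (mod 14).
    Divide the congruence (and modulus) by g = 2: 3·t ≡ 0 (mod 7).
    The inverse of 3 mod 7 is 5 (since 3·5 = 15 = 2·7 + 1), so t ≡ 5·0 = 0 ≡ 0 (mod 7).
    Then x = 5 + 6·0 = 5, valid modulo lcm(6, 14) = 42: x ≡ 5 (mod 42).
  Combine with x ≡ 5 (mod 8): gcd(42, 8) = 2; 5 - 5 = 0, which IS divisible by 2, so compatible.
    Write x = 5 + 42·t and substitute into x ≡ 5 (mod 8): 42·t ≡ 5 − 5 = 0 (mod 8).
    Divide the congruence (and modulus) by g = 2: 21·t ≡ 0 (mod 4).
    Reduce coefficients mod 4: 1·t ≡ 0 (mod 4).
    So t ≡ 0 (mod 4).
    Then x = 5 + 42·0 = 5, valid modulo lcm(42, 8) = 168: x ≡ 5 (mod 168).
Verify: 5 mod 6 = 5, 5 mod 14 = 5, 5 mod 8 = 5.

x ≡ 5 (mod 168).


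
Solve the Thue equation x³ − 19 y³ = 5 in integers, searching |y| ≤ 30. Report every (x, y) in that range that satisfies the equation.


The equation is x³ - 19y³ = 5. For fixed y, x³ = 19·y³ + 5, so a solution requires the RHS to be a perfect cube.
Strategy: iterate y from -30 to 30, compute RHS = 19·y³ + 5, and check whether it is a (positive or negative) perfect cube.
Check small values of y:
  y = 0: RHS = 5 is not a perfect cube.
  y = 1: RHS = 24 is not a perfect cube.
  y = -1: RHS = -14 is not a perfect cube.
  y = 2: RHS = 157 is not a perfect cube.
  y = -2: RHS = -147 is not a perfect cube.
  y = 3: RHS = 518 is not a perfect cube.
  y = -3: RHS = -508 is not a perfect cube.
Continuing the search up to |y| = 30 finds no solutions either.
No (x, y) in the scanned range satisfies the equation.

No integer solutions with |y| ≤ 30.


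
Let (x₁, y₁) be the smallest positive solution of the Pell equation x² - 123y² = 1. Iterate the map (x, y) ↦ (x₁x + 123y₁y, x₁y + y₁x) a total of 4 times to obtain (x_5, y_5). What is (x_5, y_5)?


Step 1: Find the fundamental solution (x₁, y₁) of x² - 123y² = 1.
  Expand √123 as a continued fraction. a₀ = ⌊√123⌋ = 11; iterate m_{k+1} = d_k·a_k − m_k, d_{k+1} = (123 − m_{k+1}²)/d_k, a_{k+1} = ⌊(a₀ + m_{k+1})/d_{k+1}⌋ (starting m₀ = 0, d₀ = 1), with convergents p_k = a_k·p_{k-1} + p_{k-2}, q_k = a_k·q_{k-1} + q_{k-2} (p₋₁ = 1, q₋₁ = 0):
  k = 0: a₀ = 11; p₀/q₀ = 11/1; p₀² − 123·q₀² = 121 − 123 = -2.
  k = 1: m = 11, d = 2, a = ⌊(11 + 11)/2⌋ = 11; p/q = (11·11 + 1)/(11·1 + 0) = 122/11; p² − 123·q² = 14884 − 14883 = 1.
  The first convergent with p² − 123·q² = 1 gives the fundamental solution (x₁, y₁) = (122, 11).
Step 2: Apply the recurrence (x_{n+1}, y_{n+1}) = (x₁x_n + 123y₁y_n, x₁y_n + y₁x_n) repeatedly.
  From (x_1, y_1) = (122, 11): x_2 = 122·122 + 123·11·11 = 29767; y_2 = 122·11 + 11·122 = 2684.
  From (x_2, y_2) = (29767, 2684): x_3 = 122·29767 + 123·11·2684 = 7263026; y_3 = 122·2684 + 11·29767 = 654885.
  From (x_3, y_3) = (7263026, 654885): x_4 = 122·7263026 + 123·11·654885 = 1772148577; y_4 = 122·654885 + 11·7263026 = 159789256.
  From (x_4, y_4) = (1772148577, 159789256): x_5 = 122·1772148577 + 123·11·159789256 = 432396989762; y_5 = 122·159789256 + 11·1772148577 = 38987923579.
Step 3: Verify x_5² - 123·y_5² = 186967156755239132816644 - 186967156755239132816643 = 1 (should be 1). ✓

(x_1, y_1) = (122, 11); (x_5, y_5) = (432396989762, 38987923579).


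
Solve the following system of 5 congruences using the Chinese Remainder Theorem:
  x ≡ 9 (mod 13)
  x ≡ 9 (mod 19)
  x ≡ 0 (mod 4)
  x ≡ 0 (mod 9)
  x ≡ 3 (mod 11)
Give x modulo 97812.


Product of moduli M = 13 · 19 · 4 · 9 · 11 = 97812.
Merge one congruence at a time:
  Start: x ≡ 9 (mod 13).
  Combine with x ≡ 9 (mod 19); new modulus lcm = 247.
    Write x = 9 + 13·t and substitute into x ≡ 9 (mod 19): 13·t ≡ 9 − 9 = 0 (mod 19).
    The inverse of 13 mod 19 is 3 (since 13·3 = 39 = 2·19 + 1), so t ≡ 3·0 = 0 ≡ 0 (mod 19).
    Then x = 9 + 13·0 = 9, valid modulo lcm(13, 19) = 247: x ≡ 9 (mod 247).
  Combine with x ≡ 0 (mod 4); new modulus lcm = 988.
    Write x = 9 + 247·t and substitute into x ≡ 0 (mod 4): 247·t ≡ 0 − 9 = -9 (mod 4).
    Reduce coefficients mod 4: 3·t ≡ 3 (mod 4).
    The inverse of 3 mod 4 is 3 (since 3·3 = 9 = 2·4 + 1), so t ≡ 3·3 = 9 ≡ 1 (mod 4).
    Then x = 9 + 247·1 = 256, valid modulo lcm(247, 4) = 988: x ≡ 256 (mod 988).
  Combine with x ≡ 0 (mod 9); new modulus lcm = 8892.
    Write x = 256 + 988·t and substitute into x ≡ 0 (mod 9): 988·t ≡ 0 − 256 = -256 (mod 9).
    Reduce coefficients mod 9: 7·t ≡ 5 (mod 9).
    The inverse of 7 mod 9 is 4 (since 7·4 = 28 = 3·9 + 1), so t ≡ 4·5 = 20 ≡ 2 (mod 9).
    Then x = 256 + 988·2 = 2232, valid modulo lcm(988, 9) = 8892: x ≡ 2232 (mod 8892).
  Combine with x ≡ 3 (mod 11); new modulus lcm = 97812.
    Write x = 2232 + 8892·t and substitute into x ≡ 3 (mod 11): 8892·t ≡ 3 − 2232 = -2229 (mod 11).
    Reduce coefficients mod 11: 4·t ≡ 4 (mod 11).
    The inverse of 4 mod 11 is 3 (since 4·3 = 12 = 1·11 + 1), so t ≡ 3·4 = 12 ≡ 1 (mod 11).
    Then x = 2232 + 8892·1 = 11124, valid modulo lcm(8892, 11) = 97812: x ≡ 11124 (mod 97812).
Verify against each original: 11124 mod 13 = 9, 11124 mod 19 = 9, 11124 mod 4 = 0, 11124 mod 9 = 0, 11124 mod 11 = 3.

x ≡ 11124 (mod 97812).


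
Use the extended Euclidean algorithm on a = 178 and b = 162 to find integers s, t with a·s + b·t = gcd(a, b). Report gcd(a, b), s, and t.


Euclidean algorithm on (178, 162) — divide until remainder is 0:
  178 = 1 · 162 + 16
  162 = 10 · 16 + 2
  16 = 8 · 2 + 0
gcd(178, 162) = 2.
Track Bezout coefficients alongside the remainders: start with r₀ = 178 = a·1 + b·0 (s = 1, t = 0) and r₁ = 162 = a·0 + b·1 (s = 0, t = 1); each new remainder r_{k+1} = r_{k-1} − q_k·r_k inherits s_{k+1} = s_{k-1} − q_k·s_k, t_{k+1} = t_{k-1} − q_k·t_k, so r_k = a·s_k + b·t_k at every step:
  q = 1: r = 16, s = 1 − 1·0 = 1, t = 0 − 1·1 = -1  (check: 178·1 + 162·(-1) = 16)
  q = 10: r = 2, s = 0 − 10·1 = -10, t = 1 − 10·(-1) = 11  (check: 178·(-10) + 162·11 = 2)
The row with r = 2 (the gcd) gives the Bezout coefficients s = -10, t = 11.
Result: 178 · (-10) + 162 · (11) = 2.

gcd(178, 162) = 2; s = -10, t = 11 (check: 178·(-10) + 162·11 = 2).


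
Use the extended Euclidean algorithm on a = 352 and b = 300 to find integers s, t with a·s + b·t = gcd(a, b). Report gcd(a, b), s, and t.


Euclidean algorithm on (352, 300) — divide until remainder is 0:
  352 = 1 · 300 + 52
  300 = 5 · 52 + 40
  52 = 1 · 40 + 12
  40 = 3 · 12 + 4
  12 = 3 · 4 + 0
gcd(352, 300) = 4.
Track Bezout coefficients alongside the remainders: start with r₀ = 352 = a·1 + b·0 (s = 1, t = 0) and r₁ = 300 = a·0 + b·1 (s = 0, t = 1); each new remainder r_{k+1} = r_{k-1} − q_k·r_k inherits s_{k+1} = s_{k-1} − q_k·s_k, t_{k+1} = t_{k-1} − q_k·t_k, so r_k = a·s_k + b·t_k at every step:
  q = 1: r = 52, s = 1 − 1·0 = 1, t = 0 − 1·1 = -1  (check: 352·1 + 300·(-1) = 52)
  q = 5: r = 40, s = 0 − 5·1 = -5, t = 1 − 5·(-1) = 6  (check: 352·(-5) + 300·6 = 40)
  q = 1: r = 12, s = 1 − 1·(-5) = 6, t = -1 − 1·6 = -7  (check: 352·6 + 300·(-7) = 12)
  q = 3: r = 4, s = -5 − 3·6 = -23, t = 6 − 3·(-7) = 27  (check: 352·(-23) + 300·27 = 4)
The row with r = 4 (the gcd) gives the Bezout coefficients s = -23, t = 27.
Result: 352 · (-23) + 300 · (27) = 4.

gcd(352, 300) = 4; s = -23, t = 27 (check: 352·(-23) + 300·27 = 4).


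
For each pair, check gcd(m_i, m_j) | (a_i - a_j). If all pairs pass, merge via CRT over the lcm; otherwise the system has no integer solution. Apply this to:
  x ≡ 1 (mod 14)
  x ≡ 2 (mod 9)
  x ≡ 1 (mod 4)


Moduli 14, 9, 4 are not pairwise coprime, so CRT works modulo lcm(m_i) when all pairwise compatibility conditions hold.
Pairwise compatibility: gcd(m_i, m_j) must divide a_i - a_j for every pair.
Merge one congruence at a time:
  Start: x ≡ 1 (mod 14).
  Combine with x ≡ 2 (mod 9): gcd(14, 9) = 1; 2 - 1 = 1, which IS divisible by 1, so compatible.
    Write x = 1 + 14·t and substitute into x ≡ 2 (mod 9): 14·t ≡ 2 − 1 = 1 (mod 9).
    Reduce coefficients mod 9: 5·t ≡ 1 (mod 9).
    The inverse of 5 mod 9 is 2 (since 5·2 = 10 = 1·9 + 1), so t ≡ 2·1 = 2 ≡ 2 (mod 9).
    Then x = 1 + 14·2 = 29, valid modulo lcm(14, 9) = 126: x ≡ 29 (mod 126).
  Combine with x ≡ 1 (mod 4): gcd(126, 4) = 2; 1 - 29 = -28, which IS divisible by 2, so compatible.
    Write x = 29 + 126·t and substitute into x ≡ 1 (mod 4): 126·t ≡ 1 − 29 = -28 (mod 4).
    Divide the congruence (and modulus) by g = 2: 63·t ≡ -14 (mod 2).
    Reduce coefficients mod 2: 1·t ≡ 0 (mod 2).
    So t ≡ 0 (mod 2).
    Then x = 29 + 126·0 = 29, valid modulo lcm(126, 4) = 252: x ≡ 29 (mod 252).
Verify: 29 mod 14 = 1, 29 mod 9 = 2, 29 mod 4 = 1.

x ≡ 29 (mod 252).


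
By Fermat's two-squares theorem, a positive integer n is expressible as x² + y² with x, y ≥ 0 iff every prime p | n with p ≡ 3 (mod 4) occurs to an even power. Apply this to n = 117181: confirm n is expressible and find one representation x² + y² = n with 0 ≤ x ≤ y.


Step 1: Factor n = 117181 = 17 · 61 · 113.
Step 2: Check the mod-4 condition on each prime factor: 17 ≡ 1 (mod 4), exponent 1; 61 ≡ 1 (mod 4), exponent 1; 113 ≡ 1 (mod 4), exponent 1.
All primes ≡ 3 (mod 4) appear to even exponent (or don't appear), so by the two-squares theorem n IS expressible as a sum of two squares.
Step 3: Build a representation. Here n = 17 · 61 · 113 is a product of primes ≡ 1 (mod 4). Each prime p ≡ 1 (mod 4) is itself a sum of two squares; find a² by testing p − a² for a perfect square:
  17: 17 − 1² = 16 = 4² ⇒ 17 = 1² + 4².
  61: 61 − 1² = 60, 61 − 2² = 57, 61 − 3² = 52, 61 − 4² = 45, 61 − 5² = 36 = 6² ⇒ 61 = 5² + 6².
  113: 113 − 1² = 112, 113 − 2² = 109, 113 − 3² = 104, 113 − 4² = 97, 113 − 5² = 88, 113 − 6² = 77, 113 − 7² = 64 = 8² ⇒ 113 = 7² + 8².
  Combine using the Brahmagupta–Fibonacci identity (a² + b²)(c² + d²) = (ac − bd)² + (ad + bc)² = (ac + bd)² + (ad − bc)²:
  17 · 61 = 1037: from (1² + 4²)(5² + 6²), take (1·5 − 4·6, 1·6 + 4·5) = (5 − 24, 6 + 20) = (-19, 26); dropping signs (only squares matter) gives (19, 26); check 19² + 26² = 361 + 676 = 1037 ✓.
  1037 · 113 = 117181: from (19² + 26²)(7² + 8²), take (19·7 − 26·8, 19·8 + 26·7) = (133 − 208, 152 + 182) = (-75, 334); dropping signs (only squares matter) gives (75, 334); check 75² + 334² = 5625 + 111556 = 117181 ✓.
Step 4: Order so x ≤ y and verify: 75² + 334² = 5625 + 111556 = 117181 = n. ✓

n = 117181 = 75² + 334² (one valid representation with x ≤ y).


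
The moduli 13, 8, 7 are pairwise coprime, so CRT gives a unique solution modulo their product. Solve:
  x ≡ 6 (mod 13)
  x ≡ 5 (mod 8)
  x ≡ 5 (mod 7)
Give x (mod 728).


Moduli 13, 8, 7 are pairwise coprime; by CRT there is a unique solution modulo M = 13 · 8 · 7 = 728.
Solve pairwise, accumulating the modulus:
  Start with x ≡ 6 (mod 13).
  Combine with x ≡ 5 (mod 8): since gcd(13, 8) = 1, we get a unique residue mod 104.
    Write x = 6 + 13·t and substitute into x ≡ 5 (mod 8): 13·t ≡ 5 − 6 = -1 (mod 8).
    Reduce coefficients mod 8: 5·t ≡ 7 (mod 8).
    The inverse of 5 mod 8 is 5 (since 5·5 = 25 = 3·8 + 1), so t ≡ 5·7 = 35 ≡ 3 (mod 8).
    Then x = 6 + 13·3 = 45, valid modulo lcm(13, 8) = 104: x ≡ 45 (mod 104).
  Combine with x ≡ 5 (mod 7): since gcd(104, 7) = 1, we get a unique residue mod 728.
    Write x = 45 + 104·t and substitute into x ≡ 5 (mod 7): 104·t ≡ 5 − 45 = -40 (mod 7).
    Reduce coefficients mod 7: 6·t ≡ 2 (mod 7).
    The inverse of 6 mod 7 is 6 (since 6·6 = 36 = 5·7 + 1), so t ≡ 6·2 = 12 ≡ 5 (mod 7).
    Then x = 45 + 104·5 = 565, valid modulo lcm(104, 7) = 728: x ≡ 565 (mod 728).
Verify: 565 mod 13 = 6 ✓, 565 mod 8 = 5 ✓, 565 mod 7 = 5 ✓.

x ≡ 565 (mod 728).


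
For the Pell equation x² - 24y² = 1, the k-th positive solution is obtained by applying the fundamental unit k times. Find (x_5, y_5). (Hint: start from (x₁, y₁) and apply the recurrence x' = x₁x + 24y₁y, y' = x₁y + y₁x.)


Step 1: Find the fundamental solution (x₁, y₁) of x² - 24y² = 1.
  Expand √24 as a continued fraction. a₀ = ⌊√24⌋ = 4; iterate m_{k+1} = d_k·a_k − m_k, d_{k+1} = (24 − m_{k+1}²)/d_k, a_{k+1} = ⌊(a₀ + m_{k+1})/d_{k+1}⌋ (starting m₀ = 0, d₀ = 1), with convergents p_k = a_k·p_{k-1} + p_{k-2}, q_k = a_k·q_{k-1} + q_{k-2} (p₋₁ = 1, q₋₁ = 0):
  k = 0: a₀ = 4; p₀/q₀ = 4/1; p₀² − 24·q₀² = 16 − 24 = -8.
  k = 1: m = 4, d = 8, a = ⌊(4 + 4)/8⌋ = 1; p/q = (1·4 + 1)/(1·1 + 0) = 5/1; p² − 24·q² = 25 − 24 = 1.
  The first convergent with p² − 24·q² = 1 gives the fundamental solution (x₁, y₁) = (5, 1).
Step 2: Apply the recurrence (x_{n+1}, y_{n+1}) = (x₁x_n + 24y₁y_n, x₁y_n + y₁x_n) repeatedly.
  From (x_1, y_1) = (5, 1): x_2 = 5·5 + 24·1·1 = 49; y_2 = 5·1 + 1·5 = 10.
  From (x_2, y_2) = (49, 10): x_3 = 5·49 + 24·1·10 = 485; y_3 = 5·10 + 1·49 = 99.
  From (x_3, y_3) = (485, 99): x_4 = 5·485 + 24·1·99 = 4801; y_4 = 5·99 + 1·485 = 980.
  From (x_4, y_4) = (4801, 980): x_5 = 5·4801 + 24·1·980 = 47525; y_5 = 5·980 + 1·4801 = 9701.
Step 3: Verify x_5² - 24·y_5² = 2258625625 - 2258625624 = 1 (should be 1). ✓

(x_1, y_1) = (5, 1); (x_5, y_5) = (47525, 9701).
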